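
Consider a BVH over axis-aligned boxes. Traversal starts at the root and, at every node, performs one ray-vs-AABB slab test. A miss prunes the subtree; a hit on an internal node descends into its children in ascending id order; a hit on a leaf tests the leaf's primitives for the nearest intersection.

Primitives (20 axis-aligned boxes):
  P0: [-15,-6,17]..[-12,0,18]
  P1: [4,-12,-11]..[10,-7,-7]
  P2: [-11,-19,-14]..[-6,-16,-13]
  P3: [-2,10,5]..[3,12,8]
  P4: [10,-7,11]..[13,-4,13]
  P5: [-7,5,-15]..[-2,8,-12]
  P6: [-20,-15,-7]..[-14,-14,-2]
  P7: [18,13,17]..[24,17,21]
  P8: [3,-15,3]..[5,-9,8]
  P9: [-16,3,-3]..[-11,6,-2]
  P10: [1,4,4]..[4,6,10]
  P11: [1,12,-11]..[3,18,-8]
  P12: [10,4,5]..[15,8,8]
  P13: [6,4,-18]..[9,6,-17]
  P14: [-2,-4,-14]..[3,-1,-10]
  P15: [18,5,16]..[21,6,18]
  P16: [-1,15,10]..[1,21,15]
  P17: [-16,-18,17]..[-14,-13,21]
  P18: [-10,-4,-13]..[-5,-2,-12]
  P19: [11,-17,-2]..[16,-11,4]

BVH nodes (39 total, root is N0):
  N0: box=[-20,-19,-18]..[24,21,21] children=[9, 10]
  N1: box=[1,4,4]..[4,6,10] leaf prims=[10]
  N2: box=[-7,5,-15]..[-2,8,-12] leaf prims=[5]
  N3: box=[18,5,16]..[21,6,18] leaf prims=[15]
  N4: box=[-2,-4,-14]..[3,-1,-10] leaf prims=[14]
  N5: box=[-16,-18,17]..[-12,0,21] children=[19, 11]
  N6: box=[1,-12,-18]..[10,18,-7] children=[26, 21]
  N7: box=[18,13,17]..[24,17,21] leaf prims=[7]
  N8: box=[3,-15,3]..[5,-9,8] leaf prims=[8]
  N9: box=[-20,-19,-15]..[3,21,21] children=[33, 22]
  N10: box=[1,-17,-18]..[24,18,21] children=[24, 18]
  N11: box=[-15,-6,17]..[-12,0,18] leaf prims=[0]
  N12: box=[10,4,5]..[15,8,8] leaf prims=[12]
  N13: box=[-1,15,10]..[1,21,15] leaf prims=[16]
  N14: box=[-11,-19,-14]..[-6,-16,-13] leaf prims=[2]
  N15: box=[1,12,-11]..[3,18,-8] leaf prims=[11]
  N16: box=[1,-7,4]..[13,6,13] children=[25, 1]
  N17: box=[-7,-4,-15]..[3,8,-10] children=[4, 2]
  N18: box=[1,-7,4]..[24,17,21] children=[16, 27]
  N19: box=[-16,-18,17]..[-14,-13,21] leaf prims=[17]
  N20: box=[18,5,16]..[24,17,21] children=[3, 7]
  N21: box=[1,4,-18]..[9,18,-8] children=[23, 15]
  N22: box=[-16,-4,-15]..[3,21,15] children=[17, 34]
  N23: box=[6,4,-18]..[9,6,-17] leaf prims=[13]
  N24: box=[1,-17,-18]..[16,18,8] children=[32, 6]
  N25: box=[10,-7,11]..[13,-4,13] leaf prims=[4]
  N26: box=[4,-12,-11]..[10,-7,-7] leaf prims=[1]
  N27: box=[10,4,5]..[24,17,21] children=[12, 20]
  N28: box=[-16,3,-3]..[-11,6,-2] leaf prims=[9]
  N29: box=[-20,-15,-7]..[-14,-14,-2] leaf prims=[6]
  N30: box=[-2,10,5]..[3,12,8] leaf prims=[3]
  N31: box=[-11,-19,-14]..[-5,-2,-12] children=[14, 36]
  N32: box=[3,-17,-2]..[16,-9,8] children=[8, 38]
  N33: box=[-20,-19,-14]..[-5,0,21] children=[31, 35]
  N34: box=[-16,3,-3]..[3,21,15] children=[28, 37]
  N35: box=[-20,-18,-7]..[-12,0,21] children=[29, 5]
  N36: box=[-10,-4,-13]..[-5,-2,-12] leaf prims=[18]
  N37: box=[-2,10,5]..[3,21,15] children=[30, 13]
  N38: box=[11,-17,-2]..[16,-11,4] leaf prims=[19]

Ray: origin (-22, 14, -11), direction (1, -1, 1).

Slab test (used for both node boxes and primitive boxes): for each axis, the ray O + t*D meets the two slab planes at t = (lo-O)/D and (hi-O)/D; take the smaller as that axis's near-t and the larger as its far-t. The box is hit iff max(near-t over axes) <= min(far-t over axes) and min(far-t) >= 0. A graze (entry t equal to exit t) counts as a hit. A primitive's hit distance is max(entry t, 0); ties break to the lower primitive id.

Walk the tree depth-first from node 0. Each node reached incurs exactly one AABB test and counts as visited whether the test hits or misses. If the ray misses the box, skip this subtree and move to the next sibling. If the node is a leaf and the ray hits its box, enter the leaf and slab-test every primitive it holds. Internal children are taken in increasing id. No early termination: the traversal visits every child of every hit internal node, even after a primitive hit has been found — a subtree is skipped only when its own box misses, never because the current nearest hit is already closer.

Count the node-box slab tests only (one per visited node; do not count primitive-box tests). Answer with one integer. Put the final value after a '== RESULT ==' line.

Trace the traversal:
N0 x:[2,46] y:[-7,33] z:[-7,32] -> hit [2,32], descend [9, 10]
  N9 x:[2,25] y:[-7,33] z:[-4,32] -> hit [2,25], descend [22, 33]
    N22 x:[6,25] y:[-7,18] z:[-4,26] -> hit [6,18], descend [17, 34]
      N17 x:[15,25] y:[6,18] z:[-4,1] -> miss, prune
      N34 x:[6,25] y:[-7,11] z:[8,26] -> hit [8,11], descend [28, 37]
        N28 x:[6,11] y:[8,11] z:[8,9] -> hit [8,9] leaf, test {P9@t=8}
        N37 x:[20,25] y:[-7,4] z:[16,26] -> miss, prune
    N33 x:[2,17] y:[14,33] z:[-3,32] -> hit [14,17], descend [31, 35]
      N31 x:[11,17] y:[16,33] z:[-3,-1] -> miss, prune
      N35 x:[2,10] y:[14,32] z:[4,32] -> miss, prune
  N10 x:[23,46] y:[-4,31] z:[-7,32] -> hit [23,31], descend [18, 24]
    N18 x:[23,46] y:[-3,21] z:[15,32] -> miss, prune
    N24 x:[23,38] y:[-4,31] z:[-7,19] -> miss, prune

13 AABB tests over nodes [0, 9, 22, 17, 34, 28, 37, 33, 31, 35, 10, 18, 24]; 1 leaf entered; closest P9.

== RESULT ==
13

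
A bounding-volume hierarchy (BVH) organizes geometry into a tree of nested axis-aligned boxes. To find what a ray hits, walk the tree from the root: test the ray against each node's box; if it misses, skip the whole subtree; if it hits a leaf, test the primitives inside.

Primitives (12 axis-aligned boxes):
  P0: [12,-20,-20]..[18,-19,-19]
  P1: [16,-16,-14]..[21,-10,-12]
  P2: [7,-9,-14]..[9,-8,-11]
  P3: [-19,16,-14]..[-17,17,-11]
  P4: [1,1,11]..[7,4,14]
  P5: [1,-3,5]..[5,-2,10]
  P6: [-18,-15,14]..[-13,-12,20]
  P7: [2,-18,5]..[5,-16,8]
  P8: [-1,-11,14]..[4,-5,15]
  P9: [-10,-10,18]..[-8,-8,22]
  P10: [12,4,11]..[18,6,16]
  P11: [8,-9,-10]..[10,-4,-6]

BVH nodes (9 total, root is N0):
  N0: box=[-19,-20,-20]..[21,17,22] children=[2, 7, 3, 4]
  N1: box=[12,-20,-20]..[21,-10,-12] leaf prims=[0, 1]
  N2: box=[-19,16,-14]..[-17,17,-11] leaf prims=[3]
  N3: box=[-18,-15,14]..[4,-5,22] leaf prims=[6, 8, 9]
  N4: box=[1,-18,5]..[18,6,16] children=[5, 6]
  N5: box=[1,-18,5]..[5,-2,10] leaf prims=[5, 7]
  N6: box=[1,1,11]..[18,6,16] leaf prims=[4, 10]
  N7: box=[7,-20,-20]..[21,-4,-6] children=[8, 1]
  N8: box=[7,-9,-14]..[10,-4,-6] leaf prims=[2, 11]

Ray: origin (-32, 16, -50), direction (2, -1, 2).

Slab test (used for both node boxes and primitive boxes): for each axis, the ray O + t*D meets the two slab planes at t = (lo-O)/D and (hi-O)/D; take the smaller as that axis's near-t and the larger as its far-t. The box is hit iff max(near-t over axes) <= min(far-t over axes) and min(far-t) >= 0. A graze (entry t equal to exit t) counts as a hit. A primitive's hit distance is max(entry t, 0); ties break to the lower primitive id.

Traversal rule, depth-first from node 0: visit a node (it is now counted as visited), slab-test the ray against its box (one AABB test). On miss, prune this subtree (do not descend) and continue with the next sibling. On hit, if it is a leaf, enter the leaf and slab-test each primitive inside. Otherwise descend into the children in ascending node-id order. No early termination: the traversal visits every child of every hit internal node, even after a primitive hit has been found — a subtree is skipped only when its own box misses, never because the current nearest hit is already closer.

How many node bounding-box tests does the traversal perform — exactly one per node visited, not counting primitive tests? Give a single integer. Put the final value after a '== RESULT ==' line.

Walk:
N0 x:[13/2,53/2] y:[-1,36] z:[15,36] -> hit [15,53/2], descend [2, 3, 4, 7]
  N2 x:[13/2,15/2] y:[-1,0] z:[18,39/2] -> miss, prune
  N3 x:[7,18] y:[21,31] z:[32,36] -> miss, prune
  N4 x:[33/2,25] y:[10,34] z:[55/2,33] -> miss, prune
  N7 x:[39/2,53/2] y:[20,36] z:[15,22] -> hit [20,22], descend [1, 8]
    N1 x:[22,53/2] y:[26,36] z:[15,19] -> miss, prune
    N8 x:[39/2,21] y:[20,25] z:[18,22] -> hit [20,21] leaf, test {P2(miss), P11@t=20}

order=[0, 2, 3, 4, 7, 1, 8]  |boxes|=7  |leaves|=1  hit=P11

== RESULT ==
7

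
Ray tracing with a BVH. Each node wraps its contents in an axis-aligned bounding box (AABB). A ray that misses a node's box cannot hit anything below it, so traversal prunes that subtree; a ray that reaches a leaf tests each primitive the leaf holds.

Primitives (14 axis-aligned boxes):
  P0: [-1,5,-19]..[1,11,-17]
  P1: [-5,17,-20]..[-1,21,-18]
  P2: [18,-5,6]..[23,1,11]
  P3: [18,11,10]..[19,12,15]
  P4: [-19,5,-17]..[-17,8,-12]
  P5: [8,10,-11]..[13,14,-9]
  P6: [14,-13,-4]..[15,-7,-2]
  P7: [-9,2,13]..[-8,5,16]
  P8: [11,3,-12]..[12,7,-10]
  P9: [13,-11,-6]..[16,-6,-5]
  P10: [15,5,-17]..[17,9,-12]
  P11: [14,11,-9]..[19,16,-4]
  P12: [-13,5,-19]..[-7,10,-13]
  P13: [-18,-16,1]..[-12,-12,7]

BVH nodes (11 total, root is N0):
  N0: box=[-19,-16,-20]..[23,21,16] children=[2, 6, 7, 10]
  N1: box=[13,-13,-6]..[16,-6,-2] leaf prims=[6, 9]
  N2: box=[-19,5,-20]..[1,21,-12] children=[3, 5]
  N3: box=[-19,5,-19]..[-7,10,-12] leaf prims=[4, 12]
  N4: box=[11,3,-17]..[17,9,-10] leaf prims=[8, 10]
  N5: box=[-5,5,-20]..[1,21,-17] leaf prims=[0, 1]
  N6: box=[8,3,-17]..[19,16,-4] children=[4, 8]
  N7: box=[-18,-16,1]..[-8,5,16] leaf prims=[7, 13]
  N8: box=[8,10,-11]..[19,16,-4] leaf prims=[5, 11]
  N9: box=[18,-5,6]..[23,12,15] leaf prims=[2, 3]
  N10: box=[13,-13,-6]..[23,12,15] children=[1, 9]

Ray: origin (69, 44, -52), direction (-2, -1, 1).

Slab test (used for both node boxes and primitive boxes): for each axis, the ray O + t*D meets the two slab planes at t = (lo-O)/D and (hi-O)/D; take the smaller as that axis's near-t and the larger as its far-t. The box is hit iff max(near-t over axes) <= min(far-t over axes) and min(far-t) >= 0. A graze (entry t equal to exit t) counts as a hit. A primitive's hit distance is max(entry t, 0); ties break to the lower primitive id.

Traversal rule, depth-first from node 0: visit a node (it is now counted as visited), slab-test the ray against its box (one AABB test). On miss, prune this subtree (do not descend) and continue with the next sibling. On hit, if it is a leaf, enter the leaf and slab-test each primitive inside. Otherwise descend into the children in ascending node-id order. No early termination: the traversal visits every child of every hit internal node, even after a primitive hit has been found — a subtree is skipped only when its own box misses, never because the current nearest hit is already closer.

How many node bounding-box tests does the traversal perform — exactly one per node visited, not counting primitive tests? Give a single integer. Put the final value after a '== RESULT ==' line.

Trace the traversal:
N0 x:[23,44] y:[23,60] z:[32,68] -> hit [32,44], descend [2, 6, 7, 10]
  N2 x:[34,44] y:[23,39] z:[32,40] -> hit [34,39], descend [3, 5]
    N3 x:[38,44] y:[34,39] z:[33,40] -> hit [38,39] leaf, test {P4(miss), P12@t=38}
    N5 x:[34,37] y:[23,39] z:[32,35] -> hit [34,35] leaf, test {P0@t=34, P1(miss)}
  N6 x:[25,61/2] y:[28,41] z:[35,48] -> miss, prune
  N7 x:[77/2,87/2] y:[39,60] z:[53,68] -> miss, prune
  N10 x:[23,28] y:[32,57] z:[46,67] -> miss, prune

7 AABB tests over nodes [0, 2, 3, 5, 6, 7, 10]; 2 leaves entered; closest P0.

== RESULT ==
7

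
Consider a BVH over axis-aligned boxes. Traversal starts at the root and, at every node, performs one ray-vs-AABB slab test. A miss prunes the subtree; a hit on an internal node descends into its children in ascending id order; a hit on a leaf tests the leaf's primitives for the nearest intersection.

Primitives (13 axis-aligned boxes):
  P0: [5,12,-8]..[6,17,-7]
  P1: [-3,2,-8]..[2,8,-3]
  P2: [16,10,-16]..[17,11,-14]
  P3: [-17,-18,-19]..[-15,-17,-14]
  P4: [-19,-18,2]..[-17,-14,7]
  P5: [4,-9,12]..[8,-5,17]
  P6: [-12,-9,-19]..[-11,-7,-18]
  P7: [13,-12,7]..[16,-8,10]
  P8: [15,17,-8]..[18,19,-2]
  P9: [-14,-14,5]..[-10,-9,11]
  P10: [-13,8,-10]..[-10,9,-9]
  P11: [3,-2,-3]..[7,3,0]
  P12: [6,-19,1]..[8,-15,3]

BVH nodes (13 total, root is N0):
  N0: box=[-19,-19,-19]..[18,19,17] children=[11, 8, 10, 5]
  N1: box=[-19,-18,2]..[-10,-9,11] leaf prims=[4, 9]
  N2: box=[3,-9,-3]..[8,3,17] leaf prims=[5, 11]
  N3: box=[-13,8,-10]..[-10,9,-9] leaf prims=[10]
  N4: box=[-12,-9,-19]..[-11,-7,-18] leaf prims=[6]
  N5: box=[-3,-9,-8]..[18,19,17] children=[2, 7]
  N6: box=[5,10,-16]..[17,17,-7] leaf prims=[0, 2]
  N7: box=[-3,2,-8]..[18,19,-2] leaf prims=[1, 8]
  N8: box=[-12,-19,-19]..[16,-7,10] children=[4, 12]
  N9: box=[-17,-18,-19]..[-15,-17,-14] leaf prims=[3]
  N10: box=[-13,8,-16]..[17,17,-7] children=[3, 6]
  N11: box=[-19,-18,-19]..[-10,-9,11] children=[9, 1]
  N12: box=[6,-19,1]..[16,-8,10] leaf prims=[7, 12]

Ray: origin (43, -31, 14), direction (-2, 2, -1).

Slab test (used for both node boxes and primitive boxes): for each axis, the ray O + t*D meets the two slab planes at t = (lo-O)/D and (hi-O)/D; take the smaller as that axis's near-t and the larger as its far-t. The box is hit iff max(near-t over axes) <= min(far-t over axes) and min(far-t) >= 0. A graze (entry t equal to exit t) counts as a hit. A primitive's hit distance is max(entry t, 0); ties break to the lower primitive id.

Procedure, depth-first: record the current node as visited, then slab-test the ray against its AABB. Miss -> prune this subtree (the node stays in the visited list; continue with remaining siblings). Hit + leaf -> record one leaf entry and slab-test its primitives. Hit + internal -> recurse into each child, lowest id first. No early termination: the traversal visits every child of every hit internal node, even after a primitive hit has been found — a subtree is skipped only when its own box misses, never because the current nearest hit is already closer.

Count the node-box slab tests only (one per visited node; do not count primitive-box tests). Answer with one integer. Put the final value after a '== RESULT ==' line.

Walk:
N0 x:[25/2,31] y:[6,25] z:[-3,33] -> hit [25/2,25], descend [5, 8, 10, 11]
  N5 x:[25/2,23] y:[11,25] z:[-3,22] -> hit [25/2,22], descend [2, 7]
    N2 x:[35/2,20] y:[11,17] z:[-3,17] -> miss, prune
    N7 x:[25/2,23] y:[33/2,25] z:[16,22] -> hit [33/2,22] leaf, test {P1(miss), P8(miss)}
  N8 x:[27/2,55/2] y:[6,12] z:[4,33] -> miss, prune
  N10 x:[13,28] y:[39/2,24] z:[21,30] -> hit [21,24], descend [3, 6]
    N3 x:[53/2,28] y:[39/2,20] z:[23,24] -> miss, prune
    N6 x:[13,19] y:[41/2,24] z:[21,30] -> miss, prune
  N11 x:[53/2,31] y:[13/2,11] z:[3,33] -> miss, prune

9 AABB tests over nodes [0, 5, 2, 7, 8, 10, 3, 6, 11]; 1 leaf entered; closest miss.

== RESULT ==
9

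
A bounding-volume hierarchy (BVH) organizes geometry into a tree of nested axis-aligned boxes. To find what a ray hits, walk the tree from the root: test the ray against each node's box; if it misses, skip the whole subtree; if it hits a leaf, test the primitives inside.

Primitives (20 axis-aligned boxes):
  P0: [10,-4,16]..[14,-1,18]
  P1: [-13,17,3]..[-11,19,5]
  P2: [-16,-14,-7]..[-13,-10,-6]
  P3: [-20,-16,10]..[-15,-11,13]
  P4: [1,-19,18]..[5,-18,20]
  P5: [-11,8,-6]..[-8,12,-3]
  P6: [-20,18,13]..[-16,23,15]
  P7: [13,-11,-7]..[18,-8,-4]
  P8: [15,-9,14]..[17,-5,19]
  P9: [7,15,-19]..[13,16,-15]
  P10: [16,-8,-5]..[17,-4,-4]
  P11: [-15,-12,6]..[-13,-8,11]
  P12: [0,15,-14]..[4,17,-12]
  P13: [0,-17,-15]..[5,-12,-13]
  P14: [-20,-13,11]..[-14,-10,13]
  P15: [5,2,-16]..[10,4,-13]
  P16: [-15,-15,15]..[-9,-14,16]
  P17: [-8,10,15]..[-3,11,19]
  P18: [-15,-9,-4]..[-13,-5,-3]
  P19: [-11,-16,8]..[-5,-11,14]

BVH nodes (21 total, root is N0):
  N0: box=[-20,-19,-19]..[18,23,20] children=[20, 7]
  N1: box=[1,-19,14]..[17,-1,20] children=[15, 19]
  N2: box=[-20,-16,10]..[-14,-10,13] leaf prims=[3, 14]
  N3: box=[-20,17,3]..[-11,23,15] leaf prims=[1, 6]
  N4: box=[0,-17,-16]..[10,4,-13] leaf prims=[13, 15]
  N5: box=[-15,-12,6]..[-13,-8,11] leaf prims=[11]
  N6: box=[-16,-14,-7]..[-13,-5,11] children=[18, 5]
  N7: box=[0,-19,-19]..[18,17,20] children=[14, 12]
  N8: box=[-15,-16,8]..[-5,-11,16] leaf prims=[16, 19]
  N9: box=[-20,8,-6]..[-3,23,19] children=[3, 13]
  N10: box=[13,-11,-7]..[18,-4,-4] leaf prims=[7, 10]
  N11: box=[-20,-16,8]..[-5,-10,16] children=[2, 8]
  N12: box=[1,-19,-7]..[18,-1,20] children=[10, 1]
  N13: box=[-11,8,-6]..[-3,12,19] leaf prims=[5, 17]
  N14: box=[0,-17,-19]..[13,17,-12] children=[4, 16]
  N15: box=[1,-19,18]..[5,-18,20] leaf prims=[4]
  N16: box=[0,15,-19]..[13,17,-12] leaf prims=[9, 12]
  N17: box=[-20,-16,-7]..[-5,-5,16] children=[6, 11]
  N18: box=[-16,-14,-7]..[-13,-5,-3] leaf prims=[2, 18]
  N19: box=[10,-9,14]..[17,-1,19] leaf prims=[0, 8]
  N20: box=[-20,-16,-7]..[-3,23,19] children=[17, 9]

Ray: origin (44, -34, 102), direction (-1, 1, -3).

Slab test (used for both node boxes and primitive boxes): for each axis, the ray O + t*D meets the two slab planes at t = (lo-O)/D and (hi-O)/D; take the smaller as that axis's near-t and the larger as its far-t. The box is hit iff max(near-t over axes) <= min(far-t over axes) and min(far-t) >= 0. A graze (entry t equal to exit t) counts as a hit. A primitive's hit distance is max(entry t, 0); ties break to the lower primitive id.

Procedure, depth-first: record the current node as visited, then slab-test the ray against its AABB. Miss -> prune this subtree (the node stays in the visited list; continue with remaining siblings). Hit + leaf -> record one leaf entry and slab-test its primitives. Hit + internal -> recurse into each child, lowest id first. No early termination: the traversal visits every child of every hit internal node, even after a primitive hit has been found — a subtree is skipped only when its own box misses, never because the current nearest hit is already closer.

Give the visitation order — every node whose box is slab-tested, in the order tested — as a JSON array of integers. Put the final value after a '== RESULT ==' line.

Walk:
N0 x:[26,64] y:[15,57] z:[82/3,121/3] -> hit [82/3,121/3], descend [7, 20]
  N7 x:[26,44] y:[15,51] z:[82/3,121/3] -> hit [82/3,121/3], descend [12, 14]
    N12 x:[26,43] y:[15,33] z:[82/3,109/3] -> hit [82/3,33], descend [1, 10]
      N1 x:[27,43] y:[15,33] z:[82/3,88/3] -> hit [82/3,88/3], descend [15, 19]
        N15 x:[39,43] y:[15,16] z:[82/3,28] -> miss, prune
        N19 x:[27,34] y:[25,33] z:[83/3,88/3] -> hit [83/3,88/3] leaf, test {P0(miss), P8@t=83/3}
      N10 x:[26,31] y:[23,30] z:[106/3,109/3] -> miss, prune
    N14 x:[31,44] y:[17,51] z:[38,121/3] -> hit [38,121/3], descend [4, 16]
      N4 x:[34,44] y:[17,38] z:[115/3,118/3] -> miss, prune
      N16 x:[31,44] y:[49,51] z:[38,121/3] -> miss, prune
  N20 x:[47,64] y:[18,57] z:[83/3,109/3] -> miss, prune

order=[0, 7, 12, 1, 15, 19, 10, 14, 4, 16, 20]  |boxes|=11  |leaves|=1  hit=P8

== RESULT ==
[0, 7, 12, 1, 15, 19, 10, 14, 4, 16, 20]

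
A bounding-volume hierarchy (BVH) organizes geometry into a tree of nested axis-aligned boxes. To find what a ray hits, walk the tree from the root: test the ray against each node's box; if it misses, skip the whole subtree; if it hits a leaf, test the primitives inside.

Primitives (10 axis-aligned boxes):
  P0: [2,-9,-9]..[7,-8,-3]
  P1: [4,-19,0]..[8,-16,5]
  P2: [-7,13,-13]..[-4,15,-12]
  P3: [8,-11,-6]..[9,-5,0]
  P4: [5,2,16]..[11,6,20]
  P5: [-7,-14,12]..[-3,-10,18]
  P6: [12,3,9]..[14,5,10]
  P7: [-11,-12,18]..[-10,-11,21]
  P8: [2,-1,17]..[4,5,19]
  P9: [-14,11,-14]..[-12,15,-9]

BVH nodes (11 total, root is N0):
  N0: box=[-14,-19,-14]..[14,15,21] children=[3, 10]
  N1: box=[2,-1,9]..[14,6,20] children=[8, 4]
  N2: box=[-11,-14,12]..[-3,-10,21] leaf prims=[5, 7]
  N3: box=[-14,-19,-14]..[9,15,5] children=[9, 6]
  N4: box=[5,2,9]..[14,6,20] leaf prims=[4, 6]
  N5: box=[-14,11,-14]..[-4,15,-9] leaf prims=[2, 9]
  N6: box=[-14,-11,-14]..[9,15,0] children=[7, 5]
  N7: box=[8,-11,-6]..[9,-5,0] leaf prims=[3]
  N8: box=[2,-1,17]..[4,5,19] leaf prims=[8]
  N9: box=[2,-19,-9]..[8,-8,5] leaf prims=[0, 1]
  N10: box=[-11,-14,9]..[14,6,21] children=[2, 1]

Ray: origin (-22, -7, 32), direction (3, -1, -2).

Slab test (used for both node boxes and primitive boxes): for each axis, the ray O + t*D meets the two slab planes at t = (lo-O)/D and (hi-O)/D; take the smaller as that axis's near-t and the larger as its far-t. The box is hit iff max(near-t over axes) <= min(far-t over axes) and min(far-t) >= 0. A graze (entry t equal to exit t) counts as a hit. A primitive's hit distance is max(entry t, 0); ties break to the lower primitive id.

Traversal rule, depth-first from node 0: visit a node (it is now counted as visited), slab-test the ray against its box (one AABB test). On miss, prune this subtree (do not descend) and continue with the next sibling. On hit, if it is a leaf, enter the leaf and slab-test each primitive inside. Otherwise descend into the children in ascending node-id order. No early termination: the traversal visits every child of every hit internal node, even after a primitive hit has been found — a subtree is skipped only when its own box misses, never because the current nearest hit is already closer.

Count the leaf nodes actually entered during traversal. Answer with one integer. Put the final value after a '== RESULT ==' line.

Walk:
N0 x:[8/3,12] y:[-22,12] z:[11/2,23] -> hit [11/2,12], descend [3, 10]
  N3 x:[8/3,31/3] y:[-22,12] z:[27/2,23] -> miss, prune
  N10 x:[11/3,12] y:[-13,7] z:[11/2,23/2] -> hit [11/2,7], descend [1, 2]
    N1 x:[8,12] y:[-13,-6] z:[6,23/2] -> miss, prune
    N2 x:[11/3,19/3] y:[3,7] z:[11/2,10] -> hit [11/2,19/3] leaf, test {P5(miss), P7(miss)}

Visited [0, 3, 10, 1, 2]. Tests: 5 box, 1 leaf. Nearest: miss.

== RESULT ==
1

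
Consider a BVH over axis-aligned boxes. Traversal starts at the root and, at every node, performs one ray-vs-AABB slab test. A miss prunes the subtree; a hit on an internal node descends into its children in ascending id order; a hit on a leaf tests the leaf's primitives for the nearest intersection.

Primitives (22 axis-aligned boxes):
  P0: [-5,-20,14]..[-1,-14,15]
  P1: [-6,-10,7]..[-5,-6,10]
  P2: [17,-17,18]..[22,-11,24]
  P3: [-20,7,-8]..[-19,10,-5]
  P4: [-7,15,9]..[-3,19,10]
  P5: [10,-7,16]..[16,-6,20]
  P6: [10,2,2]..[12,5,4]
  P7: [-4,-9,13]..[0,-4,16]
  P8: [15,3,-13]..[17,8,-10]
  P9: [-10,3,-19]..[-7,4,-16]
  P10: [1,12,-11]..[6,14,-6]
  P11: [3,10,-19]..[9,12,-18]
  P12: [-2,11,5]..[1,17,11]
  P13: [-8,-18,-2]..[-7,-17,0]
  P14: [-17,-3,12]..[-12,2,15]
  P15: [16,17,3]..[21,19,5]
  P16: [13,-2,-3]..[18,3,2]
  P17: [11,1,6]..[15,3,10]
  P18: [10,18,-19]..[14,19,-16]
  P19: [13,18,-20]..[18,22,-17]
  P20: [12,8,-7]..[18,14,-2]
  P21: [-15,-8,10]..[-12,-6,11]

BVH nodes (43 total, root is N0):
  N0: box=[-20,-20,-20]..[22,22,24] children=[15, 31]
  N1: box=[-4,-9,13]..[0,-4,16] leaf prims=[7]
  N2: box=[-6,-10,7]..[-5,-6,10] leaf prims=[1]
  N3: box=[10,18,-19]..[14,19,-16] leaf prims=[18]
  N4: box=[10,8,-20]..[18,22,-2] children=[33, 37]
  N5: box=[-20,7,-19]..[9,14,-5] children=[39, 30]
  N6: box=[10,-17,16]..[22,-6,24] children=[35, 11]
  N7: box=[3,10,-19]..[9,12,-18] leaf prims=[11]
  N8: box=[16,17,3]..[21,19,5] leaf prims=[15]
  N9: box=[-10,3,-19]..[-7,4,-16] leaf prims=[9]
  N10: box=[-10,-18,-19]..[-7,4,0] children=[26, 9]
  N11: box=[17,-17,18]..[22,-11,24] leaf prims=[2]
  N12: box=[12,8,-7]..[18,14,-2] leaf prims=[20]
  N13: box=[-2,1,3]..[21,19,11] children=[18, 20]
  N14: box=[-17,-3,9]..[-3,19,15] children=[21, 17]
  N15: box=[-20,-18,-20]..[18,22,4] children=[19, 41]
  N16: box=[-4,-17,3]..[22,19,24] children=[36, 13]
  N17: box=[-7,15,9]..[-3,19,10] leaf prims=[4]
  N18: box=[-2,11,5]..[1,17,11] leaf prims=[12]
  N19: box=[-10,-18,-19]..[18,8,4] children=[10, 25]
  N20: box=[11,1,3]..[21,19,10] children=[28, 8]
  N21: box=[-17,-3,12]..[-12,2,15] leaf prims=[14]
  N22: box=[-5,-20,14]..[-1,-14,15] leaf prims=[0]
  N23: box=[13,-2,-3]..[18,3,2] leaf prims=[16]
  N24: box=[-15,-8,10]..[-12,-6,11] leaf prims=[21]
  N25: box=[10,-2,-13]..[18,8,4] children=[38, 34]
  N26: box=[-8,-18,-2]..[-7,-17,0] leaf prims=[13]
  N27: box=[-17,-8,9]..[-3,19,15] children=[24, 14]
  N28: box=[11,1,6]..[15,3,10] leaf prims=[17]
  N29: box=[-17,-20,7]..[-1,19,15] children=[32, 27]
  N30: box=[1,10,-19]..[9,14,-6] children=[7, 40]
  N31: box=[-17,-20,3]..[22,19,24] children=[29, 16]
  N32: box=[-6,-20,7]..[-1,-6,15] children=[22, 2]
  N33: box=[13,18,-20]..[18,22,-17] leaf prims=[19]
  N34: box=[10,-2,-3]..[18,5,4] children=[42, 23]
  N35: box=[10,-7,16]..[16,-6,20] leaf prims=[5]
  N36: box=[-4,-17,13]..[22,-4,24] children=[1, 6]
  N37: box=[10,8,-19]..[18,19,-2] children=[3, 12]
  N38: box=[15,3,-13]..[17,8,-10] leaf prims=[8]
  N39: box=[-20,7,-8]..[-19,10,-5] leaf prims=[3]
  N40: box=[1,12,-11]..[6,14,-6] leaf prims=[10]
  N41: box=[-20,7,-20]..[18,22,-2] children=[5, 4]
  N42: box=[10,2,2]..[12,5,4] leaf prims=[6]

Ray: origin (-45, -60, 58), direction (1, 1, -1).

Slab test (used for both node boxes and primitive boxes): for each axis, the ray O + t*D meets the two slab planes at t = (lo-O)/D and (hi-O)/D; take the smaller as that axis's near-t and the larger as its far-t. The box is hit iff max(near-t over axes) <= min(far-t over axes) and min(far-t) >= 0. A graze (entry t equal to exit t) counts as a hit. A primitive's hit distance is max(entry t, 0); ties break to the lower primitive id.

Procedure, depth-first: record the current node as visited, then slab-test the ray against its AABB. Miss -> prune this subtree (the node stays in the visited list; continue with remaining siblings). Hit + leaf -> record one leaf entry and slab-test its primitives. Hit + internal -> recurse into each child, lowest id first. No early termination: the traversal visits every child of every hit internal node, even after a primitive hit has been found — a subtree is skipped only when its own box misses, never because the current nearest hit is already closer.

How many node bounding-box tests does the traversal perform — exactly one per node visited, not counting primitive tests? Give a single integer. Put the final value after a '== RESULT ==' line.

Trace the traversal:
N0 x:[25,67] y:[40,82] z:[34,78] -> hit [40,67], descend [15, 31]
  N15 x:[25,63] y:[42,82] z:[54,78] -> hit [54,63], descend [19, 41]
    N19 x:[35,63] y:[42,68] z:[54,77] -> hit [54,63], descend [10, 25]
      N10 x:[35,38] y:[42,64] z:[58,77] -> miss, prune
      N25 x:[55,63] y:[58,68] z:[54,71] -> hit [58,63], descend [34, 38]
        N34 x:[55,63] y:[58,65] z:[54,61] -> hit [58,61], descend [23, 42]
          N23 x:[58,63] y:[58,63] z:[56,61] -> hit [58,61] leaf, test {P16@t=58}
          N42 x:[55,57] y:[62,65] z:[54,56] -> miss, prune
        N38 x:[60,62] y:[63,68] z:[68,71] -> miss, prune
    N41 x:[25,63] y:[67,82] z:[60,78] -> miss, prune
  N31 x:[28,67] y:[40,79] z:[34,55] -> hit [40,55], descend [16, 29]
    N16 x:[41,67] y:[43,79] z:[34,55] -> hit [43,55], descend [13, 36]
      N13 x:[43,66] y:[61,79] z:[47,55] -> miss, prune
      N36 x:[41,67] y:[43,56] z:[34,45] -> hit [43,45], descend [1, 6]
        N1 x:[41,45] y:[51,56] z:[42,45] -> miss, prune
        N6 x:[55,67] y:[43,54] z:[34,42] -> miss, prune
    N29 x:[28,44] y:[40,79] z:[43,51] -> hit [43,44], descend [27, 32]
      N27 x:[28,42] y:[52,79] z:[43,49] -> miss, prune
      N32 x:[39,44] y:[40,54] z:[43,51] -> hit [43,44], descend [2, 22]
        N2 x:[39,40] y:[50,54] z:[48,51] -> miss, prune
        N22 x:[40,44] y:[40,46] z:[43,44] -> hit [43,44] leaf, test {P0@t=43}

order=[0, 15, 19, 10, 25, 34, 23, 42, 38, 41, 31, 16, 13, 36, 1, 6, 29, 27, 32, 2, 22]  |boxes|=21  |leaves|=2  hit=P0

== RESULT ==
21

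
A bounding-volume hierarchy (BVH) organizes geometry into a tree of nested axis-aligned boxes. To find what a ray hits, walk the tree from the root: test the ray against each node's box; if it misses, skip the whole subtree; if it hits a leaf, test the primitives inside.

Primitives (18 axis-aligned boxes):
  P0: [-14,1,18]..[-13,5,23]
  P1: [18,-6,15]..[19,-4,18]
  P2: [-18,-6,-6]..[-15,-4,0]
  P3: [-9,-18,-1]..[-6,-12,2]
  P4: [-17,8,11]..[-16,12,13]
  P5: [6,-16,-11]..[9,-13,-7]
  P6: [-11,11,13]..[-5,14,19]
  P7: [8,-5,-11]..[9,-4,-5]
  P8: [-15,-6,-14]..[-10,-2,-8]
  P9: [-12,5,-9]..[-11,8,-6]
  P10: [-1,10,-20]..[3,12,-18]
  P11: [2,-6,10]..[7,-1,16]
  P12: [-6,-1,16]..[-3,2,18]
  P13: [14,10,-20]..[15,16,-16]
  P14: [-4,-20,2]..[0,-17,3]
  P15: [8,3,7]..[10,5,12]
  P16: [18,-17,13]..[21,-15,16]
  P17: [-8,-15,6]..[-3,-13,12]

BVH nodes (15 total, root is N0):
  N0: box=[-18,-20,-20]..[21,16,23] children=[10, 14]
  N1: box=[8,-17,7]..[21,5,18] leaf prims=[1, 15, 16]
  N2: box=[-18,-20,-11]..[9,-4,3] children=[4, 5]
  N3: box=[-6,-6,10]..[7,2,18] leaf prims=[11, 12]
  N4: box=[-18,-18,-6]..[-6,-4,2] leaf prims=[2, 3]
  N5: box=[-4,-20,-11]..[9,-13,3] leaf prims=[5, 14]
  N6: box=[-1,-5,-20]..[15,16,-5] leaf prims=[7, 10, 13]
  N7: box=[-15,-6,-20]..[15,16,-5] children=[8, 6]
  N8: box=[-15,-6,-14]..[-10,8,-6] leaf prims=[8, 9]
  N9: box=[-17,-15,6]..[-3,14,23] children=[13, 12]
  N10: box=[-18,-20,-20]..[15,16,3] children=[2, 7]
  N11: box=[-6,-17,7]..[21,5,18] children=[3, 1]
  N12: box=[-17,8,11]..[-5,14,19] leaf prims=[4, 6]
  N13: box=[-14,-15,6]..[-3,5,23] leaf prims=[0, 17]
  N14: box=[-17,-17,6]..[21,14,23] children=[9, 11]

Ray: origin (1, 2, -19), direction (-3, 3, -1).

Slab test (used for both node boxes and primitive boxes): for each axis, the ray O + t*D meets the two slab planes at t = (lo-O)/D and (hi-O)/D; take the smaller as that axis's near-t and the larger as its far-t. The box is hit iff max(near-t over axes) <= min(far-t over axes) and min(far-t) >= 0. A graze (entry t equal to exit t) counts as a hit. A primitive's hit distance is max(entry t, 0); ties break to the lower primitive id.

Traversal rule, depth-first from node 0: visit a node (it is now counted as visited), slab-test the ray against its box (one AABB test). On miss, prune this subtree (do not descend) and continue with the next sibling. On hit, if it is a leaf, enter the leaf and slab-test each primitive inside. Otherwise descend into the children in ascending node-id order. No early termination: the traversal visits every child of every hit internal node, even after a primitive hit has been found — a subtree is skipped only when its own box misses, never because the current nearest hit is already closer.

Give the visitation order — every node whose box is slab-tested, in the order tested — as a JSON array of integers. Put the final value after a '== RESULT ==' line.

Walk:
N0 x:[-20/3,19/3] y:[-22/3,14/3] z:[-42,1] -> hit [-20/3,1], descend [10, 14]
  N10 x:[-14/3,19/3] y:[-22/3,14/3] z:[-22,1] -> hit [-14/3,1], descend [2, 7]
    N2 x:[-8/3,19/3] y:[-22/3,-2] z:[-22,-8] -> miss, prune
    N7 x:[-14/3,16/3] y:[-8/3,14/3] z:[-14,1] -> hit [-8/3,1], descend [6, 8]
      N6 x:[-14/3,2/3] y:[-7/3,14/3] z:[-14,1] -> hit [-7/3,2/3] leaf, test {P7(miss), P10(miss), P13(miss)}
      N8 x:[11/3,16/3] y:[-8/3,2] z:[-13,-5] -> miss, prune
  N14 x:[-20/3,6] y:[-19/3,4] z:[-42,-25] -> miss, prune

order=[0, 10, 2, 7, 6, 8, 14]  |boxes|=7  |leaves|=1  hit=miss

== RESULT ==
[0, 10, 2, 7, 6, 8, 14]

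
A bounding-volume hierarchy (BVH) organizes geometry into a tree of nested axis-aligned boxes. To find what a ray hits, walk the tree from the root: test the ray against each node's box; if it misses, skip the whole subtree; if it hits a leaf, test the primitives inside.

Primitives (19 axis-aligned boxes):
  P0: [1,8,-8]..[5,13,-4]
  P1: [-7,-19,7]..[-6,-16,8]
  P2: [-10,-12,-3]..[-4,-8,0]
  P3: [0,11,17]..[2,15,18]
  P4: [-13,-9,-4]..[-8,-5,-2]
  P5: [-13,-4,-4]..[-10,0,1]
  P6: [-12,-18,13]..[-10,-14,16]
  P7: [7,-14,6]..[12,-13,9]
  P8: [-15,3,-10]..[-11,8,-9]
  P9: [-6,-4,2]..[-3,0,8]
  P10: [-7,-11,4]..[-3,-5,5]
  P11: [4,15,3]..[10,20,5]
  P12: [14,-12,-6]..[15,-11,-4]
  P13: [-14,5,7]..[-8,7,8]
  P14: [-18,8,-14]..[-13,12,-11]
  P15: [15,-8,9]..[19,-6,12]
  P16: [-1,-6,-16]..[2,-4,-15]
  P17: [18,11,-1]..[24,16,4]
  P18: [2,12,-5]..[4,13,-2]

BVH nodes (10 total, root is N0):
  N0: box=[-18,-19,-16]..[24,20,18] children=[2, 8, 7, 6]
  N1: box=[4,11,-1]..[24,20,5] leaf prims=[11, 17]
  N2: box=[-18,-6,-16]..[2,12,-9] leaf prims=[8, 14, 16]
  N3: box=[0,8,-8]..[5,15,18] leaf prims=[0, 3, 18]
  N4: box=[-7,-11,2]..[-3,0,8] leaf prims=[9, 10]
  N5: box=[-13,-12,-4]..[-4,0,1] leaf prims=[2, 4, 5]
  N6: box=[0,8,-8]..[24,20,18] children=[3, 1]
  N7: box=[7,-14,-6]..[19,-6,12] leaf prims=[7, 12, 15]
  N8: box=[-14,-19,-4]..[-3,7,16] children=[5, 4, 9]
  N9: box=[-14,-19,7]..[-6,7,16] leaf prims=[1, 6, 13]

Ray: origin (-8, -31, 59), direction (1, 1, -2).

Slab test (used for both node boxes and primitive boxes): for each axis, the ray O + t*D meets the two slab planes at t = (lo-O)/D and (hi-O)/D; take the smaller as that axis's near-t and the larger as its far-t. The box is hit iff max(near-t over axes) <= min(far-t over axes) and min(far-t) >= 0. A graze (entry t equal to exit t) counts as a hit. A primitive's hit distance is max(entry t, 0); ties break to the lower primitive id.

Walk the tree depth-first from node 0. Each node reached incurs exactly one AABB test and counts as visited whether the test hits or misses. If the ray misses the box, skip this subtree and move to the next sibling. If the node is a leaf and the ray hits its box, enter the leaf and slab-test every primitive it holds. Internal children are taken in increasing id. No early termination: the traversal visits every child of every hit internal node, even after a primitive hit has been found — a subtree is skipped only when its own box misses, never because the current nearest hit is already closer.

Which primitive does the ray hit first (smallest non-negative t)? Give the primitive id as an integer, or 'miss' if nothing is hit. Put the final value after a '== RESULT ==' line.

Traverse from the root:
N0 x:[-10,32] y:[12,51] z:[41/2,75/2] -> hit [41/2,32], descend [2, 6, 7, 8]
  N2 x:[-10,10] y:[25,43] z:[34,75/2] -> miss, prune
  N6 x:[8,32] y:[39,51] z:[41/2,67/2] -> miss, prune
  N7 x:[15,27] y:[17,25] z:[47/2,65/2] -> hit [47/2,25] leaf, test {P7(miss), P12(miss), P15@t=47/2}
  N8 x:[-6,5] y:[12,38] z:[43/2,63/2] -> miss, prune

Summary -> nodes [0, 2, 6, 7, 8]; box-tests=5; leaf-entries=1; first=P15

== RESULT ==
15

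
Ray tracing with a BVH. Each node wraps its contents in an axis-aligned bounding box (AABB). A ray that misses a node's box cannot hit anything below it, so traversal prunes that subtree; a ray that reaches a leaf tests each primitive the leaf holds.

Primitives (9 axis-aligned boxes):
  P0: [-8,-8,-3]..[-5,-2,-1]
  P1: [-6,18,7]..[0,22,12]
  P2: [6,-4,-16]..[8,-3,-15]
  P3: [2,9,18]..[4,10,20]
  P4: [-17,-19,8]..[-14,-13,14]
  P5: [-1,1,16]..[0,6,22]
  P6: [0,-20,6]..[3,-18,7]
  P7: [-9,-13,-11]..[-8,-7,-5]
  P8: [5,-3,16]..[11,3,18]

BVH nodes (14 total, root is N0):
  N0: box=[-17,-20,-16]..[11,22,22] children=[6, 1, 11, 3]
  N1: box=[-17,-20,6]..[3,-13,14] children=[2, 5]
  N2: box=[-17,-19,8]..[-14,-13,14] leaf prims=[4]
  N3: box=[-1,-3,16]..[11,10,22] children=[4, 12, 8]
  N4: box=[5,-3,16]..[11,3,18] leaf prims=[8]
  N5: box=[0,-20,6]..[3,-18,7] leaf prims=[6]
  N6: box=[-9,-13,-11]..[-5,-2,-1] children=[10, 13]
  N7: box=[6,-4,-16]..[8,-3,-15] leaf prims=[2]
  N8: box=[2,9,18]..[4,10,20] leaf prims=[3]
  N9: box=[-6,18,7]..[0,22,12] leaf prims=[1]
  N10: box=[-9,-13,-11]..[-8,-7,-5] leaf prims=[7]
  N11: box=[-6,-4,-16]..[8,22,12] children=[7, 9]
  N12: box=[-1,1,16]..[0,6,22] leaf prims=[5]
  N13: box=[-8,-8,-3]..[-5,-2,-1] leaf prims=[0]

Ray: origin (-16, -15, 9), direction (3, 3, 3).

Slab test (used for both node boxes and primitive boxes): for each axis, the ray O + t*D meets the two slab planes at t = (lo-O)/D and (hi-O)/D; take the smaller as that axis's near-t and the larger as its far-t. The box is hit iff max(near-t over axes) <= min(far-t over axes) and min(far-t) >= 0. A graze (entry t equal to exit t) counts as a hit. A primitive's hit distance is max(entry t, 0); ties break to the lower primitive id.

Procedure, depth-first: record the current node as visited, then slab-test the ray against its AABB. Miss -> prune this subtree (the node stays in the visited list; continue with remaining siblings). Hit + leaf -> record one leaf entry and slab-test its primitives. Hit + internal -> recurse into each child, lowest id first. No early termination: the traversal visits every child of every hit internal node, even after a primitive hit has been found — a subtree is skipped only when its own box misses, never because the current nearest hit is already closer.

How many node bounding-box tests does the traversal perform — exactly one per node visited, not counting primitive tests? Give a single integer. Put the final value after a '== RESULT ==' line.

Trace the traversal:
N0 x:[-1/3,9] y:[-5/3,37/3] z:[-25/3,13/3] -> hit [-1/3,13/3], descend [1, 3, 6, 11]
  N1 x:[-1/3,19/3] y:[-5/3,2/3] z:[-1,5/3] -> hit [-1/3,2/3], descend [2, 5]
    N2 x:[-1/3,2/3] y:[-4/3,2/3] z:[-1/3,5/3] -> hit [-1/3,2/3] leaf, test {P4@t=0}
    N5 x:[16/3,19/3] y:[-5/3,-1] z:[-1,-2/3] -> miss, prune
  N3 x:[5,9] y:[4,25/3] z:[7/3,13/3] -> miss, prune
  N6 x:[7/3,11/3] y:[2/3,13/3] z:[-20/3,-10/3] -> miss, prune
  N11 x:[10/3,8] y:[11/3,37/3] z:[-25/3,1] -> miss, prune

7 AABB tests over nodes [0, 1, 2, 5, 3, 6, 11]; 1 leaf entered; closest P4.

== RESULT ==
7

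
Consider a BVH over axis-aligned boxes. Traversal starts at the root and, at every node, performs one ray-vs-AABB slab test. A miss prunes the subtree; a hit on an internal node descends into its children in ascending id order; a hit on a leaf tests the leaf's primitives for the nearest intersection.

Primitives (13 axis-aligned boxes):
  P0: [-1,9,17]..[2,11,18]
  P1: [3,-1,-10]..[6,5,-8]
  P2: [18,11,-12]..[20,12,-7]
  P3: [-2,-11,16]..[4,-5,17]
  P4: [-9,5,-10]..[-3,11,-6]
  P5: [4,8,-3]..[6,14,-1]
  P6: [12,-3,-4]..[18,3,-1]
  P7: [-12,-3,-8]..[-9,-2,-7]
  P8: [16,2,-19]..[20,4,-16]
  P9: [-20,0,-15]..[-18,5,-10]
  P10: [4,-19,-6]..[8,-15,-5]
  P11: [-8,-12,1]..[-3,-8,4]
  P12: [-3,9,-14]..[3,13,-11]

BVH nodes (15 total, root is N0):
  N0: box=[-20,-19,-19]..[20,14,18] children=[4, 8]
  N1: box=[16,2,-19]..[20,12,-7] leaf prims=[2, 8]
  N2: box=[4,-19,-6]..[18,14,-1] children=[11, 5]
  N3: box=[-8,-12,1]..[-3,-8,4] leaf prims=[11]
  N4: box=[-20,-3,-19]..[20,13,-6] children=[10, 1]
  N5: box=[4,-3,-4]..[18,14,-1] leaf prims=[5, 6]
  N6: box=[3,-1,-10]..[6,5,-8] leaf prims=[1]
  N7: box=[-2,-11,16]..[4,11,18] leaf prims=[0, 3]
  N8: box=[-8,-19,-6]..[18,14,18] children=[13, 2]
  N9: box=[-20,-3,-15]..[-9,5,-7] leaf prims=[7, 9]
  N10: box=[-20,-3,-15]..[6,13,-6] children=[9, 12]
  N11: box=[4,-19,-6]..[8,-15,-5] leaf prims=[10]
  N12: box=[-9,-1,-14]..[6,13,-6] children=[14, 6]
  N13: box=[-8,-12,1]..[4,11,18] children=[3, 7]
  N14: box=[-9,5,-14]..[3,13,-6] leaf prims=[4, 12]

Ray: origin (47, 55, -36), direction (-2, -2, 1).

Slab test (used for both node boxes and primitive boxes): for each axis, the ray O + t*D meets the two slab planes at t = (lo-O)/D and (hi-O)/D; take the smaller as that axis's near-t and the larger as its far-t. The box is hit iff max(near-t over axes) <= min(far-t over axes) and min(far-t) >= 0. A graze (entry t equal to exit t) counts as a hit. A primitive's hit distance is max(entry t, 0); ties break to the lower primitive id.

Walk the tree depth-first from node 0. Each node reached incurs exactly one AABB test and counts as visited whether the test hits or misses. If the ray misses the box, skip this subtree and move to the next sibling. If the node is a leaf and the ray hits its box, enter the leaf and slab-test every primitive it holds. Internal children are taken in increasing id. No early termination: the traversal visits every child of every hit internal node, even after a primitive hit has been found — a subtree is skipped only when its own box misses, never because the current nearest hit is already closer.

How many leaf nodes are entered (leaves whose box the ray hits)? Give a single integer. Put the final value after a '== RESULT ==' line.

Traverse from the root:
N0 x:[27/2,67/2] y:[41/2,37] z:[17,54] -> hit [41/2,67/2], descend [4, 8]
  N4 x:[27/2,67/2] y:[21,29] z:[17,30] -> hit [21,29], descend [1, 10]
    N1 x:[27/2,31/2] y:[43/2,53/2] z:[17,29] -> miss, prune
    N10 x:[41/2,67/2] y:[21,29] z:[21,30] -> hit [21,29], descend [9, 12]
      N9 x:[28,67/2] y:[25,29] z:[21,29] -> hit [28,29] leaf, test {P7@t=57/2, P9(miss)}
      N12 x:[41/2,28] y:[21,28] z:[22,30] -> hit [22,28], descend [6, 14]
        N6 x:[41/2,22] y:[25,28] z:[26,28] -> miss, prune
        N14 x:[22,28] y:[21,25] z:[22,30] -> hit [22,25] leaf, test {P4(miss), P12@t=22}
  N8 x:[29/2,55/2] y:[41/2,37] z:[30,54] -> miss, prune

Visited [0, 4, 1, 10, 9, 12, 6, 14, 8]. Tests: 9 box, 2 leaf. Nearest: P12.

== RESULT ==
2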